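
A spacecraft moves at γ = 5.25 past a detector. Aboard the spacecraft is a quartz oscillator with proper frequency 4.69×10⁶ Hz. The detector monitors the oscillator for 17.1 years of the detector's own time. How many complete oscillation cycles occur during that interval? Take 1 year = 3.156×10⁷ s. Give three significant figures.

γ = 5.25
During 17.1 years of lab time, the oscillator's proper time advances by τ = Δt/γ = 17.1/5.250 = 3.257 years = 1.028×10⁸ s.
N = f × τ = 4.69×10⁶ × 1.028×10⁸ = 4.821×10¹⁴.

N = 4.82×10¹⁴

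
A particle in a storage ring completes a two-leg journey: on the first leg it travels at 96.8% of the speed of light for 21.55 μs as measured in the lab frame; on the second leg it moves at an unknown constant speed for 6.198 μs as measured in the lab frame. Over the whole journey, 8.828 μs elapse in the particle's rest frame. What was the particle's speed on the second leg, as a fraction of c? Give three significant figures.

β = 0.834

Leg 1: β = 0.968; γ = 1/√(1 − 0.968²) = 1/√0.06298 = 3.985; τ_1 = 21.55/3.985 = 5.408 μs.
Leg 2: speed unknown; τ_2 = 6.198/γ_2.
Total proper time: 5.408 + τ_2 = 8.828, so τ_2 = 8.828 − 5.408 = 3.420 μs.
γ_2 = 6.198/3.420 = 1.812; β = √(1 − 1/γ²) = √0.6955.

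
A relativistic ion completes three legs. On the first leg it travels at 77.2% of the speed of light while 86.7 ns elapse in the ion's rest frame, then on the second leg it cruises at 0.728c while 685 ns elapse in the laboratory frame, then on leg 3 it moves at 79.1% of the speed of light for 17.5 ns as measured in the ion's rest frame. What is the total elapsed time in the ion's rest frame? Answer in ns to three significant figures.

τ = 574 ns

Leg 1: 86.7 ns is already measured in the ion's rest frame.
Leg 2: γ = 1/√(1 − 0.728²) = 1/√0.4700 = 1.459; τ_2 = 685/1.459 = 469.6 ns.
Leg 3: 17.5 ns is already measured in the ion's rest frame.
Total: 86.70 + 469.6 + 17.50 ns.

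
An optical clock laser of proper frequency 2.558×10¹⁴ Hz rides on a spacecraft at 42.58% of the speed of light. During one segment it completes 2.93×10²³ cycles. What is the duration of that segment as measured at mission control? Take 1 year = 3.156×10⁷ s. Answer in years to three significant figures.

Δt = 40.1 years

β = 0.4258; γ = 1/√(1 − 0.4258²) = 1/√0.8187 = 1.105
Proper time for N cycles: τ = N/f = 2.93×10²³/(2.558×10¹⁴) = 1.145×10⁹ s = 36.29 years.
Lab-frame duration Δt = γτ = 1.105 × 36.29 = 40.11 years.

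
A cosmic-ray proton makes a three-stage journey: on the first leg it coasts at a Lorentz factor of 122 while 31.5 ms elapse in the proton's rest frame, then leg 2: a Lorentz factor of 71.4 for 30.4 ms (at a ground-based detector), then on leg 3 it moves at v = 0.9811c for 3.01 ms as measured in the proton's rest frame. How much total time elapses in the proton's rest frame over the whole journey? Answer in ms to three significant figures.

Leg 1: 31.5 ms is already measured in the proton's rest frame.
Leg 2: γ = 71.4; τ_2 = 30.4/71.40 = 0.4258 ms.
Leg 3: 3.01 ms is already measured in the proton's rest frame.
Total: 31.50 + 0.4258 + 3.010 ms.

τ = 34.9 ms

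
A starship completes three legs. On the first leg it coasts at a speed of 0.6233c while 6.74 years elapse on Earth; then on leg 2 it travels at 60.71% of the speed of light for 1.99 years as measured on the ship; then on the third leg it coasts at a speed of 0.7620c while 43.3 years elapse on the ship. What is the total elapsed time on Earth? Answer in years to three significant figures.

Leg 1: 6.74 years is already measured on Earth.
Leg 2: β = 0.6071; γ = 1/√(1 − 0.6071²) = 1/√0.6314 = 1.258; Δt_2 = 1.258 × 1.99 = 2.504 years.
Leg 3: γ = 1/√(1 − 0.7620²) = 1/√0.4194 = 1.544; Δt_3 = 1.544 × 43.3 = 66.86 years.
Total: 6.740 + 2.504 + 66.86 years.

Δt = 76.1 years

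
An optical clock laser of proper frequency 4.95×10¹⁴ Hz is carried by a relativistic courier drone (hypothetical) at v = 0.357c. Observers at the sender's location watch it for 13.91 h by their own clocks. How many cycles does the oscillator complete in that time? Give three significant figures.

γ = 1/√(1 − 0.357²) = 1/√0.8726 = 1.071
During 13.91 h of lab time, the oscillator's proper time advances by τ = Δt/γ = 13.91/1.071 = 12.99 h = 4.678×10⁴ s.
N = f × τ = 4.95×10¹⁴ × 4.678×10⁴ = 2.315×10¹⁹.

N = 2.32×10¹⁹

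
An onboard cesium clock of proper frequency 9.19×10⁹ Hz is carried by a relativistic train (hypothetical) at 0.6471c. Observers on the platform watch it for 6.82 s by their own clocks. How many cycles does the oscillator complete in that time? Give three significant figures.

N = 4.78×10¹⁰

γ = 1/√(1 − 0.6471²) = 1/√0.5813 = 1.312
During 6.82 s of lab time, the oscillator's proper time advances by τ = Δt/γ = 6.82/1.312 = 5.200 s = 5.200×10⁰ s.
N = f × τ = 9.19×10⁹ × 5.200×10⁰ = 4.778×10¹⁰.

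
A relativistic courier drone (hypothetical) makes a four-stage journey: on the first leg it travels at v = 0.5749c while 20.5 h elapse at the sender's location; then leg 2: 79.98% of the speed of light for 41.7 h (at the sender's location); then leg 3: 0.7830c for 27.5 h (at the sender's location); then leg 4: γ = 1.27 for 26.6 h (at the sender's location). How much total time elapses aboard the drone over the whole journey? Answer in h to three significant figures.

τ = 79.9 h

Leg 1: γ = 1/√(1 − 0.5749²) = 1/√0.6695 = 1.222; τ_1 = 20.5/1.222 = 16.77 h.
Leg 2: β = 0.7998; γ = 1/√(1 − 0.7998²) = 1/√0.3603 = 1.666; τ_2 = 41.7/1.666 = 25.03 h.
Leg 3: γ = 1/√(1 − 0.7830²) = 1/√0.3869 = 1.608; τ_3 = 27.5/1.608 = 17.11 h.
Leg 4: γ = 1.27; τ_4 = 26.6/1.270 = 20.94 h.
Total: 16.77 + 25.03 + 17.11 + 20.94 h.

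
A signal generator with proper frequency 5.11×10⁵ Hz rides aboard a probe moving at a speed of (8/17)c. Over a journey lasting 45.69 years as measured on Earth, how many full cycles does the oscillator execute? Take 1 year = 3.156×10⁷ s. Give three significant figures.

γ = 1/√(1 − (8/17)²) = 17/15 ≈ 1.133
The oscillator's own cycle count is N = f × τ where τ is the proper time aboard the probe. τ = Δt/γ = 45.69/1.133 = 40.31 years = 1.272×10⁹ s.
N = 5.11×10⁵ × 1.272×10⁹ = 6.502×10¹⁴.

N = 6.50×10¹⁴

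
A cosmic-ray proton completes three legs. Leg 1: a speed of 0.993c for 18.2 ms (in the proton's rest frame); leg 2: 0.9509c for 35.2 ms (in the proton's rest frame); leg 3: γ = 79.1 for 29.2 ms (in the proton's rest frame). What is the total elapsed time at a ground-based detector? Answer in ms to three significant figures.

Δt = 2580 ms

Leg 1: γ = 1/√(1 − 0.993²) = 1/√0.01395 = 8.466; Δt_1 = 8.466 × 18.2 = 154.1 ms.
Leg 2: γ = 1/√(1 − 0.9509²) = 1/√0.09579 = 3.231; Δt_2 = 3.231 × 35.2 = 113.7 ms.
Leg 3: γ = 79.1; Δt_3 = 79.10 × 29.2 = 2310 ms.
Total: 154.1 + 113.7 + 2310 ms.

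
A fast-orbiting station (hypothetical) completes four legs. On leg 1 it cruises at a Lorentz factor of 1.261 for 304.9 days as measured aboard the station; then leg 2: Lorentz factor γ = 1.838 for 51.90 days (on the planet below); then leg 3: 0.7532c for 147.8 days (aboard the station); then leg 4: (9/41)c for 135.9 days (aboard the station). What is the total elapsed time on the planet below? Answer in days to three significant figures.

Δt = 800 days

Leg 1: γ = 1.261; Δt_1 = 1.261 × 304.9 = 384.5 days.
Leg 2: 51.90 days is already measured on the planet below.
Leg 3: γ = 1/√(1 − 0.7532²) = 1/√0.4327 = 1.520; Δt_3 = 1.520 × 147.8 = 224.7 days.
Leg 4: γ = 1/√(1 − (9/41)²) = 41/40 = 1.025; Δt_4 = 1.025 × 135.9 = 139.3 days.
Total: 384.5 + 51.90 + 224.7 + 139.3 days.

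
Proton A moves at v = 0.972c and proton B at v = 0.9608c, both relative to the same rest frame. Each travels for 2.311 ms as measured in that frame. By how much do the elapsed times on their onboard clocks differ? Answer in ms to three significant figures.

A: γ = 1/√(1 − 0.972²) = 1/√0.05522 = 4.256; τ_A = 2.311/4.256 = 0.5430 ms.
B: γ = 1/√(1 − 0.9608²) = 1/√0.07686 = 3.607; τ_B = 2.311/3.607 = 0.6407 ms.

|τ_A − τ_B| = 0.0977 ms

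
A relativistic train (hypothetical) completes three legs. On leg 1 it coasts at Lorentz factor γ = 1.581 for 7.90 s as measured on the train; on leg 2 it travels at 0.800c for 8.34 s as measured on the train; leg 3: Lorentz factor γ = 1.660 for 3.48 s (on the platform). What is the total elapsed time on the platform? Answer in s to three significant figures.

Leg 1: γ = 1.581; Δt_1 = 1.581 × 7.90 = 12.49 s.
Leg 2: γ = 1/√(1 − 0.800²) = 5/3 ≈ 1.667; Δt_2 = 1.667 × 8.34 = 13.90 s.
Leg 3: 3.48 s is already measured on the platform.
Total: 12.49 + 13.90 + 3.480 s.

Δt = 29.9 s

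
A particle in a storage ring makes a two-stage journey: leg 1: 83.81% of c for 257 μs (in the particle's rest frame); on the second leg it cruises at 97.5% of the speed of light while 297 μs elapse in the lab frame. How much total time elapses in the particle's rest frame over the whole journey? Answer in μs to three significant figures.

τ = 323 μs

Leg 1: 257 μs is already measured in the particle's rest frame.
Leg 2: β = 0.975; γ = 1/√(1 − 0.975²) = 1/√0.04938 = 4.500; τ_2 = 297/4.500 = 65.99 μs.
Total: 257.0 + 65.99 μs.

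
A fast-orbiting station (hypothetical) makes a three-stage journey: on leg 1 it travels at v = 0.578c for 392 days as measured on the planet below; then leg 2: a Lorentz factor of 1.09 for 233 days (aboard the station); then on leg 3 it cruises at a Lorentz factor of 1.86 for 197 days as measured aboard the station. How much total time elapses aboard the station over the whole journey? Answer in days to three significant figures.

τ = 750 days

Leg 1: γ = 1/√(1 − 0.578²) = 1/√0.6659 = 1.225; τ_1 = 392/1.225 = 319.9 days.
Leg 2: 233 days is already measured aboard the station.
Leg 3: 197 days is already measured aboard the station.
Total: 319.9 + 233.0 + 197.0 days.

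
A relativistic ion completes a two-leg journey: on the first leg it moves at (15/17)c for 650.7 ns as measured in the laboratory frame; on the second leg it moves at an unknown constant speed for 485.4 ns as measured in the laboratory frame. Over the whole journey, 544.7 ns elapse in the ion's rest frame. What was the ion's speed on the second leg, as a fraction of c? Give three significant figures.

Leg 1: γ = 1/√(1 − (15/17)²) = 17/8 = 2.125; τ_1 = 650.7/2.125 = 306.2 ns.
Leg 2: speed unknown; τ_2 = 485.4/γ_2.
Total proper time: 306.2 + τ_2 = 544.7, so τ_2 = 544.7 − 306.2 = 238.5 ns.
γ_2 = 485.4/238.5 = 2.035; β = √(1 − 1/γ²) = √0.7586.

β = 0.871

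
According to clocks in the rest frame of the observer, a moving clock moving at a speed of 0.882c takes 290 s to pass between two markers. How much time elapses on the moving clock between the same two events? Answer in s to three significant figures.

τ = 137 s

γ = 1/√(1 − 0.882²) = 1/√0.2221 = 2.122
The interval measured in the rest frame of the observer is the dilated one; the clock on the moving clock measures the proper time τ = Δt/γ = 290/2.122 s.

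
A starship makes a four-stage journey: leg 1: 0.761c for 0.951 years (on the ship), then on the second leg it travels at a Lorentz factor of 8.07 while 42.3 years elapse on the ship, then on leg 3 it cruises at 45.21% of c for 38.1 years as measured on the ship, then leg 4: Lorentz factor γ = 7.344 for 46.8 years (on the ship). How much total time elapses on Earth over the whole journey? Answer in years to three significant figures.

Δt = 729 years

Leg 1: γ = 1/√(1 − 0.761²) = 1/√0.4209 = 1.541; Δt_1 = 1.541 × 0.951 = 1.466 years.
Leg 2: γ = 8.07; Δt_2 = 8.070 × 42.3 = 341.4 years.
Leg 3: β = 0.4521; γ = 1/√(1 − 0.4521²) = 1/√0.7956 = 1.121; Δt_3 = 1.121 × 38.1 = 42.71 years.
Leg 4: γ = 7.344; Δt_4 = 7.344 × 46.8 = 343.7 years.
Total: 1.466 + 341.4 + 42.71 + 343.7 years.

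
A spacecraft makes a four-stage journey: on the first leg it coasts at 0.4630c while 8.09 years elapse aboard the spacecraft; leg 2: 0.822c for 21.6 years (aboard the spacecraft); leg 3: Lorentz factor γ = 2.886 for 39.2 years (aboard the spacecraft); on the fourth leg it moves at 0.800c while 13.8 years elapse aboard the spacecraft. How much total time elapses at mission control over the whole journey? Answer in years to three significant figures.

Δt = 183 years

Leg 1: γ = 1/√(1 − 0.4630²) = 1/√0.7856 = 1.128; Δt_1 = 1.128 × 8.09 = 9.127 years.
Leg 2: γ = 1/√(1 − 0.822²) = 1/√0.3243 = 1.756; Δt_2 = 1.756 × 21.6 = 37.93 years.
Leg 3: γ = 2.886; Δt_3 = 2.886 × 39.2 = 113.1 years.
Leg 4: γ = 1/√(1 − 0.800²) = 5/3 ≈ 1.667; Δt_4 = 1.667 × 13.8 = 23.00 years.
Total: 9.127 + 37.93 + 113.1 + 23.00 years.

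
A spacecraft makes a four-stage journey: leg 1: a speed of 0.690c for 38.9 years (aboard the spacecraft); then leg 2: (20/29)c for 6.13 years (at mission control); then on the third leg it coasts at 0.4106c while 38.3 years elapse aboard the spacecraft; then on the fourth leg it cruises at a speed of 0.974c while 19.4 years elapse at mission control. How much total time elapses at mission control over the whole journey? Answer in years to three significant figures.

Leg 1: γ = 1/√(1 − 0.690²) = 1/√0.5239 = 1.382; Δt_1 = 1.382 × 38.9 = 53.74 years.
Leg 2: 6.13 years is already measured at mission control.
Leg 3: γ = 1/√(1 − 0.4106²) = 1/√0.8314 = 1.097; Δt_3 = 1.097 × 38.3 = 42.00 years.
Leg 4: 19.4 years is already measured at mission control.
Total: 53.74 + 6.130 + 42.00 + 19.40 years.

Δt = 121 years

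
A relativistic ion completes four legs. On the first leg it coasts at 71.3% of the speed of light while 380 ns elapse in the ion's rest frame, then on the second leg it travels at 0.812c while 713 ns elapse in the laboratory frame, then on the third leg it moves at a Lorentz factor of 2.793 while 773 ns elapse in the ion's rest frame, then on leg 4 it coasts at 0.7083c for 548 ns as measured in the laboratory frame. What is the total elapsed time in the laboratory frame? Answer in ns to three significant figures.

Leg 1: β = 0.713; γ = 1/√(1 − 0.713²) = 1/√0.4916 = 1.426; Δt_1 = 1.426 × 380 = 542.0 ns.
Leg 2: 713 ns is already measured in the laboratory frame.
Leg 3: γ = 2.793; Δt_3 = 2.793 × 773 = 2159 ns.
Leg 4: 548 ns is already measured in the laboratory frame.
Total: 542.0 + 713.0 + 2159 + 548.0 ns.

Δt = 3960 ns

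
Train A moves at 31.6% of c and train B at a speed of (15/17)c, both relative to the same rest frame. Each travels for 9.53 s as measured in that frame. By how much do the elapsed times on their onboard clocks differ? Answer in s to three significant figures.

|τ_A − τ_B| = 4.56 s

A: β = 0.316; γ = 1/√(1 − 0.316²) = 1/√0.9001 = 1.054; τ_A = 9.53/1.054 = 9.042 s.
B: γ = 1/√(1 − (15/17)²) = 17/8 = 2.125; τ_B = 9.53/2.125 = 4.485 s.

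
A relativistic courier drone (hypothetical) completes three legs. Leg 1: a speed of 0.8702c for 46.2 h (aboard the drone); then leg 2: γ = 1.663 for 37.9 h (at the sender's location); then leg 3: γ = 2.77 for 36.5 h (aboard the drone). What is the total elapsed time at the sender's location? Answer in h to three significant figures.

Leg 1: γ = 1/√(1 − 0.8702²) = 1/√0.2428 = 2.030; Δt_1 = 2.030 × 46.2 = 93.77 h.
Leg 2: 37.9 h is already measured at the sender's location.
Leg 3: γ = 2.77; Δt_3 = 2.770 × 36.5 = 101.1 h.
Total: 93.77 + 37.90 + 101.1 h.

Δt = 233 h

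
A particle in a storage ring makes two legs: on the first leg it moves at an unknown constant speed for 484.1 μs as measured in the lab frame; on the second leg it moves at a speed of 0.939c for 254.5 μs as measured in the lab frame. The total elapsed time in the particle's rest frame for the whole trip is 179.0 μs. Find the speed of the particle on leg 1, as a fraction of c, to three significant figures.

Leg 1: speed unknown; τ_1 = 484.1/γ_1.
Leg 2: γ = 1/√(1 − 0.939²) = 1/√0.1183 = 2.908; τ_2 = 254.5/2.908 = 87.53 μs.
Total proper time: τ_1 + 87.53 = 179.0, so τ_1 = 179.0 − 87.53 = 91.47 μs.
γ_1 = 484.1/91.47 = 5.292; β = √(1 − 1/γ²) = √0.9643.

β = 0.982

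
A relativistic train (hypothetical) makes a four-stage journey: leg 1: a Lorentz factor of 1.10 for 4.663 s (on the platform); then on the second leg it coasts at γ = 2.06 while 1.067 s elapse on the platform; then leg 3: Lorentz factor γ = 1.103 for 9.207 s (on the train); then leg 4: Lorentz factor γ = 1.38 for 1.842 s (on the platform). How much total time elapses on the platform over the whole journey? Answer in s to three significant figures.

Leg 1: 4.663 s is already measured on the platform.
Leg 2: 1.067 s is already measured on the platform.
Leg 3: γ = 1.103; Δt_3 = 1.103 × 9.207 = 10.16 s.
Leg 4: 1.842 s is already measured on the platform.
Total: 4.663 + 1.067 + 10.16 + 1.842 s.

Δt = 17.7 s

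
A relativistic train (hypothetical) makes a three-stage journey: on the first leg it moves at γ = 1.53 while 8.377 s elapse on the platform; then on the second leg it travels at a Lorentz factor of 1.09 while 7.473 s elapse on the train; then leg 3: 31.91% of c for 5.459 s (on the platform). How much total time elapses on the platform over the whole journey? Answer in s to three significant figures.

Δt = 22.0 s

Leg 1: 8.377 s is already measured on the platform.
Leg 2: γ = 1.09; Δt_2 = 1.090 × 7.473 = 8.146 s.
Leg 3: 5.459 s is already measured on the platform.
Total: 8.377 + 8.146 + 5.459 s.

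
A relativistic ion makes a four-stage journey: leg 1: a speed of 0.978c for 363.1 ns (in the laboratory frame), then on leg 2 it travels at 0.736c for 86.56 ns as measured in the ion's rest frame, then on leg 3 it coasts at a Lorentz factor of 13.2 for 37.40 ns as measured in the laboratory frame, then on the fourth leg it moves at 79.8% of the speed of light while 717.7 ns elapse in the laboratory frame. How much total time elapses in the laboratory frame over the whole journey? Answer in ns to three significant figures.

Δt = 1250 ns

Leg 1: 363.1 ns is already measured in the laboratory frame.
Leg 2: γ = 1/√(1 − 0.736²) = 1/√0.4583 = 1.477; Δt_2 = 1.477 × 86.56 = 127.9 ns.
Leg 3: 37.40 ns is already measured in the laboratory frame.
Leg 4: 717.7 ns is already measured in the laboratory frame.
Total: 363.1 + 127.9 + 37.40 + 717.7 ns.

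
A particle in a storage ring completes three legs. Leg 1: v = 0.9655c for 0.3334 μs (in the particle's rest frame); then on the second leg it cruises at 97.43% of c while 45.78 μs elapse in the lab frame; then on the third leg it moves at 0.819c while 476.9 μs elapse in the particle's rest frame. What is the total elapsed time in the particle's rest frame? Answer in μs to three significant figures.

τ = 488 μs

Leg 1: 0.3334 μs is already measured in the particle's rest frame.
Leg 2: β = 0.9743; γ = 1/√(1 − 0.9743²) = 1/√0.05074 = 4.439; τ_2 = 45.78/4.439 = 10.31 μs.
Leg 3: 476.9 μs is already measured in the particle's rest frame.
Total: 0.3334 + 10.31 + 476.9 μs.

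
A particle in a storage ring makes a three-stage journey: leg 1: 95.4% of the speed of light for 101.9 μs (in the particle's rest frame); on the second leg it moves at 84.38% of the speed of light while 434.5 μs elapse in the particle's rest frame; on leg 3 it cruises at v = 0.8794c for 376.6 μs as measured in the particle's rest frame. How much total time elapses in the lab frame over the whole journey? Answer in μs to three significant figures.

Δt = 1940 μs

Leg 1: β = 0.954; γ = 1/√(1 − 0.954²) = 1/√0.08988 = 3.335; Δt_1 = 3.335 × 101.9 = 339.9 μs.
Leg 2: β = 0.8438; γ = 1/√(1 − 0.8438²) = 1/√0.2880 = 1.863; Δt_2 = 1.863 × 434.5 = 809.6 μs.
Leg 3: γ = 1/√(1 − 0.8794²) = 1/√0.2267 = 2.100; Δt_3 = 2.100 × 376.6 = 791.0 μs.
Total: 339.9 + 809.6 + 791.0 μs.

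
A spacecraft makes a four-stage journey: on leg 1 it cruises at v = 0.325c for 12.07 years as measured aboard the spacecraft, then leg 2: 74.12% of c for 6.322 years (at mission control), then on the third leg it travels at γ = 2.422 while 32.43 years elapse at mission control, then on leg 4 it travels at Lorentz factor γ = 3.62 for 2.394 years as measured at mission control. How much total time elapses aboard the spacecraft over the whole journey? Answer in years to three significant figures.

τ = 30.4 years

Leg 1: 12.07 years is already measured aboard the spacecraft.
Leg 2: β = 0.7412; γ = 1/√(1 − 0.7412²) = 1/√0.4506 = 1.490; τ_2 = 6.322/1.490 = 4.244 years.
Leg 3: γ = 2.422; τ_3 = 32.43/2.422 = 13.39 years.
Leg 4: γ = 3.62; τ_4 = 2.394/3.620 = 0.6613 years.
Total: 12.07 + 4.244 + 13.39 + 0.6613 years.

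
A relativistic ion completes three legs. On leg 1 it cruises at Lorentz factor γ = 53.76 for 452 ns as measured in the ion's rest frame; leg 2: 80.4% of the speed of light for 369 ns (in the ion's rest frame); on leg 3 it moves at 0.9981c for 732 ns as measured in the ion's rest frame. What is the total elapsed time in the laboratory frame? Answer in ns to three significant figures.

Δt = 3.68×10⁴ ns

Leg 1: γ = 53.76; Δt_1 = 53.76 × 452 = 2.430×10⁴ ns.
Leg 2: β = 0.804; γ = 1/√(1 − 0.804²) = 1/√0.3536 = 1.682; Δt_2 = 1.682 × 369 = 620.6 ns.
Leg 3: γ = 1/√(1 − 0.9981²) = 1/√0.003796 = 16.23; Δt_3 = 16.23 × 732 = 1.188×10⁴ ns.
Total: 2.430×10⁴ + 620.6 + 1.188×10⁴ ns.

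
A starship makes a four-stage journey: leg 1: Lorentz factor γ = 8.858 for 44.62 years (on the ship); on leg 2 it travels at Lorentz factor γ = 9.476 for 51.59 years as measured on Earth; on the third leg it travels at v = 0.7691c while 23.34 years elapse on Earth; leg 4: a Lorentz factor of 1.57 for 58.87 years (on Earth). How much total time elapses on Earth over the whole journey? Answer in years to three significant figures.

Leg 1: γ = 8.858; Δt_1 = 8.858 × 44.62 = 395.2 years.
Leg 2: 51.59 years is already measured on Earth.
Leg 3: 23.34 years is already measured on Earth.
Leg 4: 58.87 years is already measured on Earth.
Total: 395.2 + 51.59 + 23.34 + 58.87 years.

Δt = 529 years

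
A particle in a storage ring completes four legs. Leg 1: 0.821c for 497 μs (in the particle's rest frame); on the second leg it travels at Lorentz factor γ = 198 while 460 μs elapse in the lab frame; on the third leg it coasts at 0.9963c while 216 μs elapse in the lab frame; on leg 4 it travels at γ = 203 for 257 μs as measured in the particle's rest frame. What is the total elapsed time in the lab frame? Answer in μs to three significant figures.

Leg 1: γ = 1/√(1 − 0.821²) = 1/√0.3260 = 1.752; Δt_1 = 1.752 × 497 = 870.5 μs.
Leg 2: 460 μs is already measured in the lab frame.
Leg 3: 216 μs is already measured in the lab frame.
Leg 4: γ = 203; Δt_4 = 203.0 × 257 = 5.217×10⁴ μs.
Total: 870.5 + 460.0 + 216.0 + 5.217×10⁴ μs.

Δt = 5.37×10⁴ μs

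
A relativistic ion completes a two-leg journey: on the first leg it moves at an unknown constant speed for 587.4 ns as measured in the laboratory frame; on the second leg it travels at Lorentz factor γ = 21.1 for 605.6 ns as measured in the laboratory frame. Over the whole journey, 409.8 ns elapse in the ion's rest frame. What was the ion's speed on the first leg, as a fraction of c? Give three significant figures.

Leg 1: speed unknown; τ_1 = 587.4/γ_1.
Leg 2: γ = 21.1; τ_2 = 605.6/21.10 = 28.70 ns.
Total proper time: τ_1 + 28.70 = 409.8, so τ_1 = 409.8 − 28.70 = 381.1 ns.
γ_1 = 587.4/381.1 = 1.541; β = √(1 − 1/γ²) = √0.5791.

β = 0.761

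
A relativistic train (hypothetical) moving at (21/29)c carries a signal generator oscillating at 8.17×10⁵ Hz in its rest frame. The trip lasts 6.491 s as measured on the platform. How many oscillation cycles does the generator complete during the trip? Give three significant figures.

γ = 1/√(1 − (21/29)²) = 29/20 = 1.450
The oscillator's own cycle count is N = f × τ where τ is the proper time on the train. τ = Δt/γ = 6.491/1.450 = 4.477 s = 4.477×10⁰ s.
N = 8.17×10⁵ × 4.477×10⁰ = 3.657×10⁶.

N = 3.66×10⁶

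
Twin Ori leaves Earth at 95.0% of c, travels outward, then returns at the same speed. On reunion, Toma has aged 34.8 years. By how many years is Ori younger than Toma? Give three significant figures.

Δt − τ = 23.9 years

β = 0.950; γ = 1/√(1 − 0.950²) = 1/√0.09750 = 3.203
Ori's elapsed proper time: τ = 34.8/3.203 = 10.87 years.
Age gap = Δt − τ = 34.8 − 10.87 years.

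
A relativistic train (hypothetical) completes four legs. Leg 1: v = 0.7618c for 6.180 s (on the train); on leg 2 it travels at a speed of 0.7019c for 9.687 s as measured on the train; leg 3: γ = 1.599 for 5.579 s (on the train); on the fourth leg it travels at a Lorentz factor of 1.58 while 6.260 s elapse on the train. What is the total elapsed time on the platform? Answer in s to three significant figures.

Leg 1: γ = 1/√(1 − 0.7618²) = 1/√0.4197 = 1.544; Δt_1 = 1.544 × 6.180 = 9.540 s.
Leg 2: γ = 1/√(1 − 0.7019²) = 1/√0.5073 = 1.404; Δt_2 = 1.404 × 9.687 = 13.60 s.
Leg 3: γ = 1.599; Δt_3 = 1.599 × 5.579 = 8.921 s.
Leg 4: γ = 1.58; Δt_4 = 1.580 × 6.260 = 9.891 s.
Total: 9.540 + 13.60 + 8.921 + 9.891 s.

Δt = 42.0 s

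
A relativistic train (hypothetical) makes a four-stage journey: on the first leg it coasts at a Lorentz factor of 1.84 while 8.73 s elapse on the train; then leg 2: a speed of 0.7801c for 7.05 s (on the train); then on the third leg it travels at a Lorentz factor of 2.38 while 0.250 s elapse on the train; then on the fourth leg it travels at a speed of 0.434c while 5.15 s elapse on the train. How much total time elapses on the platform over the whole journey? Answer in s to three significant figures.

Δt = 33.6 s

Leg 1: γ = 1.84; Δt_1 = 1.840 × 8.73 = 16.06 s.
Leg 2: γ = 1/√(1 − 0.7801²) = 1/√0.3914 = 1.598; Δt_2 = 1.598 × 7.05 = 11.27 s.
Leg 3: γ = 2.38; Δt_3 = 2.380 × 0.250 = 0.5950 s.
Leg 4: γ = 1/√(1 − 0.434²) = 1/√0.8116 = 1.110; Δt_4 = 1.110 × 5.15 = 5.716 s.
Total: 16.06 + 11.27 + 0.5950 + 5.716 s.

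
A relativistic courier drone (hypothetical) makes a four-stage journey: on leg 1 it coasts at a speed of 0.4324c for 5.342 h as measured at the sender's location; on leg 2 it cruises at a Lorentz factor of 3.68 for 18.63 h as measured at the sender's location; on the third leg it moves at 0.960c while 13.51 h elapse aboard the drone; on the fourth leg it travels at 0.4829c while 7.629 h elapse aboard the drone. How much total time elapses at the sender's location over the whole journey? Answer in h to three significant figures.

Δt = 80.9 h

Leg 1: 5.342 h is already measured at the sender's location.
Leg 2: 18.63 h is already measured at the sender's location.
Leg 3: γ = 1/√(1 − 0.960²) = 25/7 ≈ 3.571; Δt_3 = 3.571 × 13.51 = 48.25 h.
Leg 4: γ = 1/√(1 − 0.4829²) = 1/√0.7668 = 1.142; Δt_4 = 1.142 × 7.629 = 8.712 h.
Total: 5.342 + 18.63 + 48.25 + 8.712 h.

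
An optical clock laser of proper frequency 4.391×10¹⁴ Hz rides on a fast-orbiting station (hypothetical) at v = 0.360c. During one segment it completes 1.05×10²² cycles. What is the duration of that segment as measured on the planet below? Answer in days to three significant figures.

γ = 1/√(1 − 0.360²) = 1/√0.8704 = 1.072
Proper time for N cycles: τ = N/f = 1.05×10²²/(4.391×10¹⁴) = 2.391×10⁷ s = 276.8 days.
Lab-frame duration Δt = γτ = 1.072 × 276.8 = 296.7 days.

Δt = 297 days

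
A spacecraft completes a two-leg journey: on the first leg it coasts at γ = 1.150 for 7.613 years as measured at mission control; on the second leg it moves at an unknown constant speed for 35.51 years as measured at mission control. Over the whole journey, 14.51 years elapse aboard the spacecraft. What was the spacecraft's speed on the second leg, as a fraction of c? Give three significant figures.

β = 0.975

Leg 1: γ = 1.150; τ_1 = 7.613/1.150 = 6.620 years.
Leg 2: speed unknown; τ_2 = 35.51/γ_2.
Total proper time: 6.620 + τ_2 = 14.51, so τ_2 = 14.51 − 6.620 = 7.890 years.
γ_2 = 35.51/7.890 = 4.501; β = √(1 − 1/γ²) = √0.9506.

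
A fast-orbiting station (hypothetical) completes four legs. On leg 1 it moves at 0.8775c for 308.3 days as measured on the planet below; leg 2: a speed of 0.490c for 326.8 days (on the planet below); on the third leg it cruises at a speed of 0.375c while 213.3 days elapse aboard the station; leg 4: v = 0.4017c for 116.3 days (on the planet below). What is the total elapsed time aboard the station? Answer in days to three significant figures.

Leg 1: γ = 1/√(1 − 0.8775²) = 1/√0.2300 = 2.085; τ_1 = 308.3/2.085 = 147.9 days.
Leg 2: γ = 1/√(1 − 0.490²) = 1/√0.7599 = 1.147; τ_2 = 326.8/1.147 = 284.9 days.
Leg 3: 213.3 days is already measured aboard the station.
Leg 4: γ = 1/√(1 − 0.4017²) = 1/√0.8386 = 1.092; τ_4 = 116.3/1.092 = 106.5 days.
Total: 147.9 + 284.9 + 213.3 + 106.5 days.

τ = 753 days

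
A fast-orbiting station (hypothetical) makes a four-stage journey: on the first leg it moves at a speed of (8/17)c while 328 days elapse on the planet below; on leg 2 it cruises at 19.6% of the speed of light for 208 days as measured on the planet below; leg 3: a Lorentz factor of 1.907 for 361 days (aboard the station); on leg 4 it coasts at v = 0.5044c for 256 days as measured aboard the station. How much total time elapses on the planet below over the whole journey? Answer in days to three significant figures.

Δt = 1520 days

Leg 1: 328 days is already measured on the planet below.
Leg 2: 208 days is already measured on the planet below.
Leg 3: γ = 1.907; Δt_3 = 1.907 × 361 = 688.4 days.
Leg 4: γ = 1/√(1 − 0.5044²) = 1/√0.7456 = 1.158; Δt_4 = 1.158 × 256 = 296.5 days.
Total: 328.0 + 208.0 + 688.4 + 296.5 days.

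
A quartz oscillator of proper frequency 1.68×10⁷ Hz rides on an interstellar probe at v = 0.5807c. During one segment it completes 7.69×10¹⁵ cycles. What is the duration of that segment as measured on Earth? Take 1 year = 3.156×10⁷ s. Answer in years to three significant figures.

Δt = 17.8 years

γ = 1/√(1 − 0.5807²) = 1/√0.6628 = 1.228
Proper time for N cycles: τ = N/f = 7.69×10¹⁵/(1.68×10⁷) = 4.577×10⁸ s = 14.50 years.
Lab-frame duration Δt = γτ = 1.228 × 14.50 = 17.82 years.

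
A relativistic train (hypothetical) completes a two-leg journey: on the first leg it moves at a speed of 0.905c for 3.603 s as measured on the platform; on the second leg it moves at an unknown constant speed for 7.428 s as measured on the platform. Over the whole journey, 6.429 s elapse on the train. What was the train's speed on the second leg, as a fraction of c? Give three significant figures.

Leg 1: γ = 1/√(1 − 0.905²) = 1/√0.1810 = 2.351; τ_1 = 3.603/2.351 = 1.533 s.
Leg 2: speed unknown; τ_2 = 7.428/γ_2.
Total proper time: 1.533 + τ_2 = 6.429, so τ_2 = 6.429 − 1.533 = 4.896 s.
γ_2 = 7.428/4.896 = 1.517; β = √(1 − 1/γ²) = √0.5655.

β = 0.752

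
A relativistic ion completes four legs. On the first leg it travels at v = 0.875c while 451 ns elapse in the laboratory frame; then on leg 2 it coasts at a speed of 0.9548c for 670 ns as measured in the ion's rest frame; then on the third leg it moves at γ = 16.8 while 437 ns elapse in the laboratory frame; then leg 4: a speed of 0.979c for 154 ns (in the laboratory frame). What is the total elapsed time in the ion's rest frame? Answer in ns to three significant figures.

τ = 946 ns

Leg 1: γ = 1/√(1 − 0.875²) = 1/√0.2344 = 2.066; τ_1 = 451/2.066 = 218.3 ns.
Leg 2: 670 ns is already measured in the ion's rest frame.
Leg 3: γ = 16.8; τ_3 = 437/16.80 = 26.01 ns.
Leg 4: γ = 1/√(1 − 0.979²) = 1/√0.04156 = 4.905; τ_4 = 154/4.905 = 31.39 ns.
Total: 218.3 + 670.0 + 26.01 + 31.39 ns.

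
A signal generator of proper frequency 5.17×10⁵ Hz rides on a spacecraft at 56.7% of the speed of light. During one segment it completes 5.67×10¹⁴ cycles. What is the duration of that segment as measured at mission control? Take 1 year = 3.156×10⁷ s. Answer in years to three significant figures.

Δt = 42.2 years

β = 0.567; γ = 1/√(1 − 0.567²) = 1/√0.6785 = 1.214
Proper time for N cycles: τ = N/f = 5.67×10¹⁴/(5.17×10⁵) = 1.097×10⁹ s = 34.75 years.
Lab-frame duration Δt = γτ = 1.214 × 34.75 = 42.19 years.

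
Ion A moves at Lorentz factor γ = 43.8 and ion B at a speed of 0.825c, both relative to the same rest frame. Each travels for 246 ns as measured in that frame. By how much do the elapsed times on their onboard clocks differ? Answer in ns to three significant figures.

|τ_A − τ_B| = 133 ns

A: γ = 43.8; τ_A = 246/43.80 = 5.616 ns.
B: γ = 1/√(1 − 0.825²) = 1/√0.3194 = 1.769; τ_B = 246/1.769 = 139.0 ns.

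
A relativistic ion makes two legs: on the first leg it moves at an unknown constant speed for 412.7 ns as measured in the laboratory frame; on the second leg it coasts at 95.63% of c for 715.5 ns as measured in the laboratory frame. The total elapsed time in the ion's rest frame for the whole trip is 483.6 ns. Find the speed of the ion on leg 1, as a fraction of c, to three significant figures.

β = 0.747

Leg 1: speed unknown; τ_1 = 412.7/γ_1.
Leg 2: β = 0.9563; γ = 1/√(1 − 0.9563²) = 1/√0.08549 = 3.420; τ_2 = 715.5/3.420 = 209.2 ns.
Total proper time: τ_1 + 209.2 = 483.6, so τ_1 = 483.6 − 209.2 = 274.4 ns.
γ_1 = 412.7/274.4 = 1.504; β = √(1 − 1/γ²) = √0.5579.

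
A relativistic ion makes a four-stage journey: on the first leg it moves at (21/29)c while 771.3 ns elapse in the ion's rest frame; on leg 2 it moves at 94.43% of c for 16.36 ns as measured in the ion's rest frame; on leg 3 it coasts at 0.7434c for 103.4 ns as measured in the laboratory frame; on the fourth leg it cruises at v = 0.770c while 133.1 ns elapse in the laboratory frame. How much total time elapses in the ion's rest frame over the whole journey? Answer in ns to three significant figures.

τ = 942 ns

Leg 1: 771.3 ns is already measured in the ion's rest frame.
Leg 2: 16.36 ns is already measured in the ion's rest frame.
Leg 3: γ = 1/√(1 − 0.7434²) = 1/√0.4474 = 1.495; τ_3 = 103.4/1.495 = 69.16 ns.
Leg 4: γ = 1/√(1 − 0.770²) = 1/√0.4071 = 1.567; τ_4 = 133.1/1.567 = 84.92 ns.
Total: 771.3 + 16.36 + 69.16 + 84.92 ns.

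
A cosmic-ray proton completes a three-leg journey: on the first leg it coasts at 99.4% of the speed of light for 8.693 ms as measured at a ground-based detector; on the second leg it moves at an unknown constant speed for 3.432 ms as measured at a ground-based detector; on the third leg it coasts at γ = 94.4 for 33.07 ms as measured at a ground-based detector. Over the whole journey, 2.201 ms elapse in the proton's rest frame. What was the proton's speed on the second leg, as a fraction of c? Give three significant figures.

Leg 1: β = 0.994; γ = 1/√(1 − 0.994²) = 1/√0.01196 = 9.142; τ_1 = 8.693/9.142 = 0.9508 ms.
Leg 2: speed unknown; τ_2 = 3.432/γ_2.
Leg 3: γ = 94.4; τ_3 = 33.07/94.40 = 0.3503 ms.
Total proper time: 0.9508 + τ_2 + 0.3503 = 2.201, so τ_2 = 2.201 − 1.301 = 0.8998 ms.
γ_2 = 3.432/0.8998 = 3.814; β = √(1 − 1/γ²) = √0.9313.

β = 0.965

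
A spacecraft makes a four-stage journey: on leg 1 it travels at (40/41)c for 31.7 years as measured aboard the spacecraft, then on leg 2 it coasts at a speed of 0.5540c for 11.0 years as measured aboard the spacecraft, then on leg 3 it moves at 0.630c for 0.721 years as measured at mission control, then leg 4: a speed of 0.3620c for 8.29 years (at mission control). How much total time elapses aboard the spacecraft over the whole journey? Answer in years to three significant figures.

Leg 1: 31.7 years is already measured aboard the spacecraft.
Leg 2: 11.0 years is already measured aboard the spacecraft.
Leg 3: γ = 1/√(1 − 0.630²) = 1/√0.6031 = 1.288; τ_3 = 0.721/1.288 = 0.5599 years.
Leg 4: γ = 1/√(1 − 0.3620²) = 1/√0.8690 = 1.073; τ_4 = 8.29/1.073 = 7.728 years.
Total: 31.70 + 11.00 + 0.5599 + 7.728 years.

τ = 51.0 years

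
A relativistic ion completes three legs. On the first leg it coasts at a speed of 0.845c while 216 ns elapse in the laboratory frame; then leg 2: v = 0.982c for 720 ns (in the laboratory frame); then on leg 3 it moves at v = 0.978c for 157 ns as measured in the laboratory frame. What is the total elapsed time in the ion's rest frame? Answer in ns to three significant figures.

Leg 1: γ = 1/√(1 − 0.845²) = 1/√0.2860 = 1.870; τ_1 = 216/1.870 = 115.5 ns.
Leg 2: γ = 1/√(1 − 0.982²) = 1/√0.03568 = 5.294; τ_2 = 720/5.294 = 136.0 ns.
Leg 3: γ = 1/√(1 − 0.978²) = 1/√0.04352 = 4.794; τ_3 = 157/4.794 = 32.75 ns.
Total: 115.5 + 136.0 + 32.75 ns.

τ = 284 ns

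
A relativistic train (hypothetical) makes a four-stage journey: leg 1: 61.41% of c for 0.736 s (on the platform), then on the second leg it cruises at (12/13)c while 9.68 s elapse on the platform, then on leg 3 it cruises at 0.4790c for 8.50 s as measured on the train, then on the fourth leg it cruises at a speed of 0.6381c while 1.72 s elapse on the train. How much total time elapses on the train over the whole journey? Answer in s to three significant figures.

Leg 1: β = 0.6141; γ = 1/√(1 − 0.6141²) = 1/√0.6229 = 1.267; τ_1 = 0.736/1.267 = 0.5809 s.
Leg 2: γ = 1/√(1 − (12/13)²) = 13/5 = 2.600; τ_2 = 9.68/2.600 = 3.723 s.
Leg 3: 8.50 s is already measured on the train.
Leg 4: 1.72 s is already measured on the train.
Total: 0.5809 + 3.723 + 8.500 + 1.720 s.

τ = 14.5 s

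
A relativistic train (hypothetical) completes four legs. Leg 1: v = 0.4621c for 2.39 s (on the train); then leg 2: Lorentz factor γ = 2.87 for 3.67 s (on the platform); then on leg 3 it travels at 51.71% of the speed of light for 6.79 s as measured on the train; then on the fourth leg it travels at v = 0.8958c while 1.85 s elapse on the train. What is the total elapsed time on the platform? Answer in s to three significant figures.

Δt = 18.5 s

Leg 1: γ = 1/√(1 − 0.4621²) = 1/√0.7865 = 1.128; Δt_1 = 1.128 × 2.39 = 2.695 s.
Leg 2: 3.67 s is already measured on the platform.
Leg 3: β = 0.5171; γ = 1/√(1 − 0.5171²) = 1/√0.7326 = 1.168; Δt_3 = 1.168 × 6.79 = 7.933 s.
Leg 4: γ = 1/√(1 − 0.8958²) = 1/√0.1975 = 2.250; Δt_4 = 2.250 × 1.85 = 4.162 s.
Total: 2.695 + 3.670 + 7.933 + 4.162 s.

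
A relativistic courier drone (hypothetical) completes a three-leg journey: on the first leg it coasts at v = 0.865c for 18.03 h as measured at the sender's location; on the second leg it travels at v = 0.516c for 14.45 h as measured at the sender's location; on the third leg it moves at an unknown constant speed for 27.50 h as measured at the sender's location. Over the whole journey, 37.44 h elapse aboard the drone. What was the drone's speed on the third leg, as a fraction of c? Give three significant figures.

Leg 1: γ = 1/√(1 − 0.865²) = 1/√0.2518 = 1.993; τ_1 = 18.03/1.993 = 9.047 h.
Leg 2: γ = 1/√(1 − 0.516²) = 1/√0.7337 = 1.167; τ_2 = 14.45/1.167 = 12.38 h.
Leg 3: speed unknown; τ_3 = 27.50/γ_3.
Total proper time: 9.047 + 12.38 + τ_3 = 37.44, so τ_3 = 37.44 − 21.42 = 16.02 h.
γ_3 = 27.50/16.02 = 1.717; β = √(1 − 1/γ²) = √0.6608.

β = 0.813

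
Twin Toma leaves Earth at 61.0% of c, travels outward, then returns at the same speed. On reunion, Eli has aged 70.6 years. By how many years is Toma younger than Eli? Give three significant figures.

Δt − τ = 14.7 years

β = 0.610; γ = 1/√(1 − 0.610²) = 1/√0.6279 = 1.262
Toma's elapsed proper time: τ = 70.6/1.262 = 55.94 years.
Age gap = Δt − τ = 70.6 − 55.94 years.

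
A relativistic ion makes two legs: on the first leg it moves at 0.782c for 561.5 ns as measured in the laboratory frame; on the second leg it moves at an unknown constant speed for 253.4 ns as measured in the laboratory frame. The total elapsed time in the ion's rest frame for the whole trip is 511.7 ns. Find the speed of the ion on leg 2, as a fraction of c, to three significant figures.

Leg 1: γ = 1/√(1 − 0.782²) = 1/√0.3885 = 1.604; τ_1 = 561.5/1.604 = 350.0 ns.
Leg 2: speed unknown; τ_2 = 253.4/γ_2.
Total proper time: 350.0 + τ_2 = 511.7, so τ_2 = 511.7 − 350.0 = 161.7 ns.
γ_2 = 253.4/161.7 = 1.567; β = √(1 − 1/γ²) = √0.5927.

β = 0.770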